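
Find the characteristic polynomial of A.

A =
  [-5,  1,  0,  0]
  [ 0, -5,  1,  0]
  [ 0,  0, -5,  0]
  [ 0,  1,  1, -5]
x^4 + 20*x^3 + 150*x^2 + 500*x + 625

Expanding det(x·I − A) (e.g. by cofactor expansion or by noting that A is similar to its Jordan form J, which has the same characteristic polynomial as A) gives
  χ_A(x) = x^4 + 20*x^3 + 150*x^2 + 500*x + 625
which factors as (x + 5)^4. The eigenvalues (with algebraic multiplicities) are λ = -5 with multiplicity 4.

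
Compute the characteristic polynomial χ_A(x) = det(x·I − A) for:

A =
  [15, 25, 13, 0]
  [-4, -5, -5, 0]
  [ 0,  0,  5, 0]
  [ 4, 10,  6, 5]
x^4 - 20*x^3 + 150*x^2 - 500*x + 625

Expanding det(x·I − A) (e.g. by cofactor expansion or by noting that A is similar to its Jordan form J, which has the same characteristic polynomial as A) gives
  χ_A(x) = x^4 - 20*x^3 + 150*x^2 - 500*x + 625
which factors as (x - 5)^4. The eigenvalues (with algebraic multiplicities) are λ = 5 with multiplicity 4.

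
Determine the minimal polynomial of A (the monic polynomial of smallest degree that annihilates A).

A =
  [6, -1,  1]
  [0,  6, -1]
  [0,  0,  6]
x^3 - 18*x^2 + 108*x - 216

The characteristic polynomial is χ_A(x) = (x - 6)^3, so the eigenvalues are known. The minimal polynomial is
  m_A(x) = Π_λ (x − λ)^{k_λ}
where k_λ is the size of the *largest* Jordan block for λ (equivalently, the smallest k with (A − λI)^k v = 0 for every generalised eigenvector v of λ).

  λ = 6: largest Jordan block has size 3, contributing (x − 6)^3

So m_A(x) = (x - 6)^3 = x^3 - 18*x^2 + 108*x - 216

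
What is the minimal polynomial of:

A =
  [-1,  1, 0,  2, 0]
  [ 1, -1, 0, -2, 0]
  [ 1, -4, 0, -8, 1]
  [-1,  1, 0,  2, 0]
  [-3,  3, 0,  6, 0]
x^2

The characteristic polynomial is χ_A(x) = x^5, so the eigenvalues are known. The minimal polynomial is
  m_A(x) = Π_λ (x − λ)^{k_λ}
where k_λ is the size of the *largest* Jordan block for λ (equivalently, the smallest k with (A − λI)^k v = 0 for every generalised eigenvector v of λ).

  λ = 0: largest Jordan block has size 2, contributing (x − 0)^2

So m_A(x) = x^2 = x^2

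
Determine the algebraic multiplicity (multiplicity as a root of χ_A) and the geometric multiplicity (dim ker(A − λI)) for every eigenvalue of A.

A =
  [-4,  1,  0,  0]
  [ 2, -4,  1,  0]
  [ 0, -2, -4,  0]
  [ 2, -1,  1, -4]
λ = -4: alg = 4, geom = 2

Step 1 — factor the characteristic polynomial to read off the algebraic multiplicities:
  χ_A(x) = (x + 4)^4

Step 2 — compute geometric multiplicities via the rank-nullity identity g(λ) = n − rank(A − λI):
  rank(A − (-4)·I) = 2, so dim ker(A − (-4)·I) = n − 2 = 2

Summary:
  λ = -4: algebraic multiplicity = 4, geometric multiplicity = 2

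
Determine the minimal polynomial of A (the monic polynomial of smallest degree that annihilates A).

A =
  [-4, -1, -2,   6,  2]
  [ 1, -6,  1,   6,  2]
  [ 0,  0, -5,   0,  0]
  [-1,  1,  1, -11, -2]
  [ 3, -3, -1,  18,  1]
x^3 + 15*x^2 + 75*x + 125

The characteristic polynomial is χ_A(x) = (x + 5)^5, so the eigenvalues are known. The minimal polynomial is
  m_A(x) = Π_λ (x − λ)^{k_λ}
where k_λ is the size of the *largest* Jordan block for λ (equivalently, the smallest k with (A − λI)^k v = 0 for every generalised eigenvector v of λ).

  λ = -5: largest Jordan block has size 3, contributing (x + 5)^3

So m_A(x) = (x + 5)^3 = x^3 + 15*x^2 + 75*x + 125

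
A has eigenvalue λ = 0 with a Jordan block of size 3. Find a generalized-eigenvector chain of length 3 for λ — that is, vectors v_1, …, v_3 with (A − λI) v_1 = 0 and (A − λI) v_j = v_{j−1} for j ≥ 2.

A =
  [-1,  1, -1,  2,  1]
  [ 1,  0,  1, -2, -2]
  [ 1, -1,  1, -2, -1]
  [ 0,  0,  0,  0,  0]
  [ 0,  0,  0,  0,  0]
A Jordan chain for λ = 0 of length 3:
v_1 = (1, 0, -1, 0, 0)ᵀ
v_2 = (-1, 1, 1, 0, 0)ᵀ
v_3 = (1, 0, 0, 0, 0)ᵀ

Let N = A − (0)·I. We want v_3 with N^3 v_3 = 0 but N^2 v_3 ≠ 0; then v_{j-1} := N · v_j for j = 3, …, 2.

Pick v_3 = (1, 0, 0, 0, 0)ᵀ.
Then v_2 = N · v_3 = (-1, 1, 1, 0, 0)ᵀ.
Then v_1 = N · v_2 = (1, 0, -1, 0, 0)ᵀ.

Sanity check: (A − (0)·I) v_1 = (0, 0, 0, 0, 0)ᵀ = 0. ✓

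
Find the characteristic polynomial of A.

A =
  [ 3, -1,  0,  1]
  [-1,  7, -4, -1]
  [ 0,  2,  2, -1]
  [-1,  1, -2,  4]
x^4 - 16*x^3 + 96*x^2 - 256*x + 256

Expanding det(x·I − A) (e.g. by cofactor expansion or by noting that A is similar to its Jordan form J, which has the same characteristic polynomial as A) gives
  χ_A(x) = x^4 - 16*x^3 + 96*x^2 - 256*x + 256
which factors as (x - 4)^4. The eigenvalues (with algebraic multiplicities) are λ = 4 with multiplicity 4.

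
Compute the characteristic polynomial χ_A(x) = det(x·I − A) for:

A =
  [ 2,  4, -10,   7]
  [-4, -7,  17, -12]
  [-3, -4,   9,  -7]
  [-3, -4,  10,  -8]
x^4 + 4*x^3 + 6*x^2 + 4*x + 1

Expanding det(x·I − A) (e.g. by cofactor expansion or by noting that A is similar to its Jordan form J, which has the same characteristic polynomial as A) gives
  χ_A(x) = x^4 + 4*x^3 + 6*x^2 + 4*x + 1
which factors as (x + 1)^4. The eigenvalues (with algebraic multiplicities) are λ = -1 with multiplicity 4.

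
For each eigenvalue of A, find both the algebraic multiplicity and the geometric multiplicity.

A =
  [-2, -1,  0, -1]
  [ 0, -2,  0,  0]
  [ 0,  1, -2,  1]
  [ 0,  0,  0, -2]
λ = -2: alg = 4, geom = 3

Step 1 — factor the characteristic polynomial to read off the algebraic multiplicities:
  χ_A(x) = (x + 2)^4

Step 2 — compute geometric multiplicities via the rank-nullity identity g(λ) = n − rank(A − λI):
  rank(A − (-2)·I) = 1, so dim ker(A − (-2)·I) = n − 1 = 3

Summary:
  λ = -2: algebraic multiplicity = 4, geometric multiplicity = 3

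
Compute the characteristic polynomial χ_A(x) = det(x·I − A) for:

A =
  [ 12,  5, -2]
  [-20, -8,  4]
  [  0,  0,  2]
x^3 - 6*x^2 + 12*x - 8

Expanding det(x·I − A) (e.g. by cofactor expansion or by noting that A is similar to its Jordan form J, which has the same characteristic polynomial as A) gives
  χ_A(x) = x^3 - 6*x^2 + 12*x - 8
which factors as (x - 2)^3. The eigenvalues (with algebraic multiplicities) are λ = 2 with multiplicity 3.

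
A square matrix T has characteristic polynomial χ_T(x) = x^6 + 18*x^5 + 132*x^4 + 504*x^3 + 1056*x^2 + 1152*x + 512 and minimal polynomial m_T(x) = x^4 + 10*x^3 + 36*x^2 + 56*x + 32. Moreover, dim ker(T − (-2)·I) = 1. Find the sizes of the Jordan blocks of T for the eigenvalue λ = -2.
Block sizes for λ = -2: [3]

Step 1 — from the characteristic polynomial, algebraic multiplicity of λ = -2 is 3. From dim ker(T − (-2)·I) = 1, there are exactly 1 Jordan blocks for λ = -2.
Step 2 — from the minimal polynomial, the factor (x + 2)^3 tells us the largest block for λ = -2 has size 3.
Step 3 — with total size 3, 1 blocks, and largest block 3, the block sizes (in nonincreasing order) are [3].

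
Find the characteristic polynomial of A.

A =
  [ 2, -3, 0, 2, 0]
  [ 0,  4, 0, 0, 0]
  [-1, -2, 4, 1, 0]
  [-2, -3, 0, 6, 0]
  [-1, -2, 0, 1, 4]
x^5 - 20*x^4 + 160*x^3 - 640*x^2 + 1280*x - 1024

Expanding det(x·I − A) (e.g. by cofactor expansion or by noting that A is similar to its Jordan form J, which has the same characteristic polynomial as A) gives
  χ_A(x) = x^5 - 20*x^4 + 160*x^3 - 640*x^2 + 1280*x - 1024
which factors as (x - 4)^5. The eigenvalues (with algebraic multiplicities) are λ = 4 with multiplicity 5.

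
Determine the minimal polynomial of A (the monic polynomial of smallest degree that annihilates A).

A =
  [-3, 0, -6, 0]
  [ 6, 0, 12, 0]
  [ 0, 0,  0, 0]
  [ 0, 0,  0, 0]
x^2 + 3*x

The characteristic polynomial is χ_A(x) = x^3*(x + 3), so the eigenvalues are known. The minimal polynomial is
  m_A(x) = Π_λ (x − λ)^{k_λ}
where k_λ is the size of the *largest* Jordan block for λ (equivalently, the smallest k with (A − λI)^k v = 0 for every generalised eigenvector v of λ).

  λ = -3: largest Jordan block has size 1, contributing (x + 3)
  λ = 0: largest Jordan block has size 1, contributing (x − 0)

So m_A(x) = x*(x + 3) = x^2 + 3*x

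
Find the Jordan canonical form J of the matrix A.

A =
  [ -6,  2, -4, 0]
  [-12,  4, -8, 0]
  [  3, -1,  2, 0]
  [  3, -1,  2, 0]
J_2(0) ⊕ J_1(0) ⊕ J_1(0)

The characteristic polynomial is
  det(x·I − A) = x^4

Eigenvalues and multiplicities (the geometric multiplicity of λ is n − rank(A − λI), which equals the number of Jordan blocks for λ):
  λ = 0: algebraic multiplicity = 4, geometric multiplicity = 3

Determining the block sizes for each eigenvalue:
  λ = 0: 3 blocks summing to 4 forces exactly one block of size 2 and the rest size 1 → block sizes [2, 1, 1]

Assembling the blocks gives a Jordan form
J =
  [0, 1, 0, 0]
  [0, 0, 0, 0]
  [0, 0, 0, 0]
  [0, 0, 0, 0]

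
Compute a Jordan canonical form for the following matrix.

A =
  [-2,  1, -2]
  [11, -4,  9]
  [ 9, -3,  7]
J_2(0) ⊕ J_1(1)

The characteristic polynomial is
  det(x·I − A) = x^3 - x^2 = x^2*(x - 1)

Eigenvalues and multiplicities (the geometric multiplicity of λ is n − rank(A − λI), which equals the number of Jordan blocks for λ):
  λ = 0: algebraic multiplicity = 2, geometric multiplicity = 1
  λ = 1: algebraic multiplicity = 1, geometric multiplicity = 1

Determining the block sizes for each eigenvalue:
  λ = 0: one block (gm = 1), so the single block has size am = 2 → block sizes [2]
  λ = 1: one block (gm = 1), so the single block has size am = 1 → block sizes [1]

Assembling the blocks gives a Jordan form
J =
  [0, 1, 0]
  [0, 0, 0]
  [0, 0, 1]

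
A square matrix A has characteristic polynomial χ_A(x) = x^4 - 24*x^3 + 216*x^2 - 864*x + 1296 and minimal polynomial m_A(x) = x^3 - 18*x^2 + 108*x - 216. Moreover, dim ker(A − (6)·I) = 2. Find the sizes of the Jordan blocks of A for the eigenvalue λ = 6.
Block sizes for λ = 6: [3, 1]

Step 1 — from the characteristic polynomial, algebraic multiplicity of λ = 6 is 4. From dim ker(A − (6)·I) = 2, there are exactly 2 Jordan blocks for λ = 6.
Step 2 — from the minimal polynomial, the factor (x − 6)^3 tells us the largest block for λ = 6 has size 3.
Step 3 — with total size 4, 2 blocks, and largest block 3, the block sizes (in nonincreasing order) are [3, 1].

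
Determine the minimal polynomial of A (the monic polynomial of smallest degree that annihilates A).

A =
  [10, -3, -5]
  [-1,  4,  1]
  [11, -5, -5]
x^3 - 9*x^2 + 27*x - 27

The characteristic polynomial is χ_A(x) = (x - 3)^3, so the eigenvalues are known. The minimal polynomial is
  m_A(x) = Π_λ (x − λ)^{k_λ}
where k_λ is the size of the *largest* Jordan block for λ (equivalently, the smallest k with (A − λI)^k v = 0 for every generalised eigenvector v of λ).

  λ = 3: largest Jordan block has size 3, contributing (x − 3)^3

So m_A(x) = (x - 3)^3 = x^3 - 9*x^2 + 27*x - 27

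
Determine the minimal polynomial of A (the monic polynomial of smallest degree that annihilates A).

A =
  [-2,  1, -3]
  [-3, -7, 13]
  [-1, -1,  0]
x^3 + 9*x^2 + 27*x + 27

The characteristic polynomial is χ_A(x) = (x + 3)^3, so the eigenvalues are known. The minimal polynomial is
  m_A(x) = Π_λ (x − λ)^{k_λ}
where k_λ is the size of the *largest* Jordan block for λ (equivalently, the smallest k with (A − λI)^k v = 0 for every generalised eigenvector v of λ).

  λ = -3: largest Jordan block has size 3, contributing (x + 3)^3

So m_A(x) = (x + 3)^3 = x^3 + 9*x^2 + 27*x + 27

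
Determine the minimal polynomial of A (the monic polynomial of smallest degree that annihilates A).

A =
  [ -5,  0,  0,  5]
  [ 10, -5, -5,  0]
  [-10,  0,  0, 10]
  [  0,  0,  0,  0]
x^2 + 5*x

The characteristic polynomial is χ_A(x) = x^2*(x + 5)^2, so the eigenvalues are known. The minimal polynomial is
  m_A(x) = Π_λ (x − λ)^{k_λ}
where k_λ is the size of the *largest* Jordan block for λ (equivalently, the smallest k with (A − λI)^k v = 0 for every generalised eigenvector v of λ).

  λ = -5: largest Jordan block has size 1, contributing (x + 5)
  λ = 0: largest Jordan block has size 1, contributing (x − 0)

So m_A(x) = x*(x + 5) = x^2 + 5*x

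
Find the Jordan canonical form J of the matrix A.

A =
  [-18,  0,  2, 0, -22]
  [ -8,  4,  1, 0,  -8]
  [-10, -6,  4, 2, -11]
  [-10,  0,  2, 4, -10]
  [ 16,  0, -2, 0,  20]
J_1(-2) ⊕ J_3(4) ⊕ J_1(4)

The characteristic polynomial is
  det(x·I − A) = x^5 - 14*x^4 + 64*x^3 - 64*x^2 - 256*x + 512 = (x - 4)^4*(x + 2)

Eigenvalues and multiplicities (the geometric multiplicity of λ is n − rank(A − λI), which equals the number of Jordan blocks for λ):
  λ = -2: algebraic multiplicity = 1, geometric multiplicity = 1
  λ = 4: algebraic multiplicity = 4, geometric multiplicity = 2

Determining the block sizes for each eigenvalue:
  λ = -2: one block (gm = 1), so the single block has size am = 1 → block sizes [1]
  λ = 4: with am = 4 and gm = 2, the partition is not yet determined (e.g. several partitions of 4 into 2 parts exist). Let N = A − (4)·I. Computing rank(N^1) = 3, rank(N^2) = 2, rank(N^3) = 1; the number of blocks of size ≥ j is rank(N^{j−1}) − rank(N^j), giving [2, 1, 1]. So we have 1 block(s) of size 3, 1 block(s) of size 1 → block sizes [3, 1]

Assembling the blocks gives a Jordan form
J =
  [-2, 0, 0, 0, 0]
  [ 0, 4, 1, 0, 0]
  [ 0, 0, 4, 1, 0]
  [ 0, 0, 0, 4, 0]
  [ 0, 0, 0, 0, 4]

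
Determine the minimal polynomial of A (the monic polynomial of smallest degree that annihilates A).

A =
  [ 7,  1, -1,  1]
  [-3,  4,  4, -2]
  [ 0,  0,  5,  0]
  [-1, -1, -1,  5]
x^4 - 21*x^3 + 165*x^2 - 575*x + 750

The characteristic polynomial is χ_A(x) = (x - 6)*(x - 5)^3, so the eigenvalues are known. The minimal polynomial is
  m_A(x) = Π_λ (x − λ)^{k_λ}
where k_λ is the size of the *largest* Jordan block for λ (equivalently, the smallest k with (A − λI)^k v = 0 for every generalised eigenvector v of λ).

  λ = 5: largest Jordan block has size 3, contributing (x − 5)^3
  λ = 6: largest Jordan block has size 1, contributing (x − 6)

So m_A(x) = (x - 6)*(x - 5)^3 = x^4 - 21*x^3 + 165*x^2 - 575*x + 750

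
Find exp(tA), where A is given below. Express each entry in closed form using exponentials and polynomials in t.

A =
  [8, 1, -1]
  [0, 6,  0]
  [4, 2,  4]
e^{tA} =
  [2*t*exp(6*t) + exp(6*t), t*exp(6*t), -t*exp(6*t)]
  [0, exp(6*t), 0]
  [4*t*exp(6*t), 2*t*exp(6*t), -2*t*exp(6*t) + exp(6*t)]

Strategy: write A = P · J · P⁻¹ where J is a Jordan canonical form, so e^{tA} = P · e^{tJ} · P⁻¹, and e^{tJ} can be computed block-by-block.

A has Jordan form
J =
  [6, 1, 0]
  [0, 6, 0]
  [0, 0, 6]
(up to reordering of blocks).

Per-block formulas:
  For a 1×1 block at λ = 6: exp(t · [6]) = [e^(6t)].
  For a 2×2 Jordan block J_2(6): exp(t · J_2(6)) = e^(6t)·(I + t·N), where N is the 2×2 nilpotent shift.

After assembling e^{tJ} and conjugating by P, we get:

e^{tA} =
  [2*t*exp(6*t) + exp(6*t), t*exp(6*t), -t*exp(6*t)]
  [0, exp(6*t), 0]
  [4*t*exp(6*t), 2*t*exp(6*t), -2*t*exp(6*t) + exp(6*t)]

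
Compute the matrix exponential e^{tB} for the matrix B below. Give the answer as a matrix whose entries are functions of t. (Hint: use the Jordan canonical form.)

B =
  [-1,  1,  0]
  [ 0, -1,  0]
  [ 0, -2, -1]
e^{tB} =
  [exp(-t), t*exp(-t), 0]
  [0, exp(-t), 0]
  [0, -2*t*exp(-t), exp(-t)]

Strategy: write B = P · J · P⁻¹ where J is a Jordan canonical form, so e^{tB} = P · e^{tJ} · P⁻¹, and e^{tJ} can be computed block-by-block.

B has Jordan form
J =
  [-1,  1,  0]
  [ 0, -1,  0]
  [ 0,  0, -1]
(up to reordering of blocks).

Per-block formulas:
  For a 1×1 block at λ = -1: exp(t · [-1]) = [e^(-1t)].
  For a 2×2 Jordan block J_2(-1): exp(t · J_2(-1)) = e^(-1t)·(I + t·N), where N is the 2×2 nilpotent shift.

After assembling e^{tJ} and conjugating by P, we get:

e^{tB} =
  [exp(-t), t*exp(-t), 0]
  [0, exp(-t), 0]
  [0, -2*t*exp(-t), exp(-t)]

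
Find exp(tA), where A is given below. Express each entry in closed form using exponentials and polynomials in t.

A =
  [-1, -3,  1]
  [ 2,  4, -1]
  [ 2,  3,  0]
e^{tA} =
  [-2*t*exp(t) + exp(t), -3*t*exp(t), t*exp(t)]
  [2*t*exp(t), 3*t*exp(t) + exp(t), -t*exp(t)]
  [2*t*exp(t), 3*t*exp(t), -t*exp(t) + exp(t)]

Strategy: write A = P · J · P⁻¹ where J is a Jordan canonical form, so e^{tA} = P · e^{tJ} · P⁻¹, and e^{tJ} can be computed block-by-block.

A has Jordan form
J =
  [1, 1, 0]
  [0, 1, 0]
  [0, 0, 1]
(up to reordering of blocks).

Per-block formulas:
  For a 2×2 Jordan block J_2(1): exp(t · J_2(1)) = e^(1t)·(I + t·N), where N is the 2×2 nilpotent shift.
  For a 1×1 block at λ = 1: exp(t · [1]) = [e^(1t)].

After assembling e^{tJ} and conjugating by P, we get:

e^{tA} =
  [-2*t*exp(t) + exp(t), -3*t*exp(t), t*exp(t)]
  [2*t*exp(t), 3*t*exp(t) + exp(t), -t*exp(t)]
  [2*t*exp(t), 3*t*exp(t), -t*exp(t) + exp(t)]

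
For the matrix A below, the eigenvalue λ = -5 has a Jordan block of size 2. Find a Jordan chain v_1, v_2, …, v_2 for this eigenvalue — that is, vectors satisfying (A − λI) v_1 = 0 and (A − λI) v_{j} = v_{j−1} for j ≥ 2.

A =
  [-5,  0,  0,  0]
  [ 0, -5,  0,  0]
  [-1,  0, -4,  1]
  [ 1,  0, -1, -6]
A Jordan chain for λ = -5 of length 2:
v_1 = (0, 0, -1, 1)ᵀ
v_2 = (1, 0, 0, 0)ᵀ

Let N = A − (-5)·I. We want v_2 with N^2 v_2 = 0 but N^1 v_2 ≠ 0; then v_{j-1} := N · v_j for j = 2, …, 2.

Pick v_2 = (1, 0, 0, 0)ᵀ.
Then v_1 = N · v_2 = (0, 0, -1, 1)ᵀ.

Sanity check: (A − (-5)·I) v_1 = (0, 0, 0, 0)ᵀ = 0. ✓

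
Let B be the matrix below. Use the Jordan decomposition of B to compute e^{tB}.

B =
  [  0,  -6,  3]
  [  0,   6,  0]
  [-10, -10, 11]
e^{tB} =
  [-5*exp(6*t) + 6*exp(5*t), -6*exp(6*t) + 6*exp(5*t), 3*exp(6*t) - 3*exp(5*t)]
  [0, exp(6*t), 0]
  [-10*exp(6*t) + 10*exp(5*t), -10*exp(6*t) + 10*exp(5*t), 6*exp(6*t) - 5*exp(5*t)]

Strategy: write B = P · J · P⁻¹ where J is a Jordan canonical form, so e^{tB} = P · e^{tJ} · P⁻¹, and e^{tJ} can be computed block-by-block.

B has Jordan form
J =
  [5, 0, 0]
  [0, 6, 0]
  [0, 0, 6]
(up to reordering of blocks).

Per-block formulas:
  For a 1×1 block at λ = 5: exp(t · [5]) = [e^(5t)].
  For a 1×1 block at λ = 6: exp(t · [6]) = [e^(6t)].

After assembling e^{tJ} and conjugating by P, we get:

e^{tB} =
  [-5*exp(6*t) + 6*exp(5*t), -6*exp(6*t) + 6*exp(5*t), 3*exp(6*t) - 3*exp(5*t)]
  [0, exp(6*t), 0]
  [-10*exp(6*t) + 10*exp(5*t), -10*exp(6*t) + 10*exp(5*t), 6*exp(6*t) - 5*exp(5*t)]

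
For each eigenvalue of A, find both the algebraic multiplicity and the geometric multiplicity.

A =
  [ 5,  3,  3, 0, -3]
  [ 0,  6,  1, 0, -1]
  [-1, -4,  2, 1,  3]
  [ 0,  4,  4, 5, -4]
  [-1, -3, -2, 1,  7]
λ = 5: alg = 5, geom = 3

Step 1 — factor the characteristic polynomial to read off the algebraic multiplicities:
  χ_A(x) = (x - 5)^5

Step 2 — compute geometric multiplicities via the rank-nullity identity g(λ) = n − rank(A − λI):
  rank(A − (5)·I) = 2, so dim ker(A − (5)·I) = n − 2 = 3

Summary:
  λ = 5: algebraic multiplicity = 5, geometric multiplicity = 3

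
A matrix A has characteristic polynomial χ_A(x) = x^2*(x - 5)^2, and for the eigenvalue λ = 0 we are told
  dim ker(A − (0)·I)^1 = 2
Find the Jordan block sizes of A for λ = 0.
Block sizes for λ = 0: [1, 1]

From the dimensions of kernels of powers, the number of Jordan blocks of size at least j is d_j − d_{j−1} where d_j = dim ker(N^j) (with d_0 = 0). Computing the differences gives [2].
The number of blocks of size exactly k is (#blocks of size ≥ k) − (#blocks of size ≥ k + 1), so the partition is: 2 block(s) of size 1.
In nonincreasing order the block sizes are [1, 1].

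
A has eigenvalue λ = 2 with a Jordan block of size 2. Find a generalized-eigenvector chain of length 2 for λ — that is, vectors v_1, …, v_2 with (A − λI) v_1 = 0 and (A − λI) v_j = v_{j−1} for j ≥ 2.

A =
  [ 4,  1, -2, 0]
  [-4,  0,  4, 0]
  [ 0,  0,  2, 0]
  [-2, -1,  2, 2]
A Jordan chain for λ = 2 of length 2:
v_1 = (2, -4, 0, -2)ᵀ
v_2 = (1, 0, 0, 0)ᵀ

Let N = A − (2)·I. We want v_2 with N^2 v_2 = 0 but N^1 v_2 ≠ 0; then v_{j-1} := N · v_j for j = 2, …, 2.

Pick v_2 = (1, 0, 0, 0)ᵀ.
Then v_1 = N · v_2 = (2, -4, 0, -2)ᵀ.

Sanity check: (A − (2)·I) v_1 = (0, 0, 0, 0)ᵀ = 0. ✓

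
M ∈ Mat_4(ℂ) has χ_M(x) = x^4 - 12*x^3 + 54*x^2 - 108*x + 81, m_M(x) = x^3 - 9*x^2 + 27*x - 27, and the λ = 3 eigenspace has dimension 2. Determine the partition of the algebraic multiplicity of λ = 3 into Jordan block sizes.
Block sizes for λ = 3: [3, 1]

Step 1 — from the characteristic polynomial, algebraic multiplicity of λ = 3 is 4. From dim ker(M − (3)·I) = 2, there are exactly 2 Jordan blocks for λ = 3.
Step 2 — from the minimal polynomial, the factor (x − 3)^3 tells us the largest block for λ = 3 has size 3.
Step 3 — with total size 4, 2 blocks, and largest block 3, the block sizes (in nonincreasing order) are [3, 1].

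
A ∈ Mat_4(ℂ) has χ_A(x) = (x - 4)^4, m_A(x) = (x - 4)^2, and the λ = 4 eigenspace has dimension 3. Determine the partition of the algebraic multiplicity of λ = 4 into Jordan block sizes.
Block sizes for λ = 4: [2, 1, 1]

Step 1 — from the characteristic polynomial, algebraic multiplicity of λ = 4 is 4. From dim ker(A − (4)·I) = 3, there are exactly 3 Jordan blocks for λ = 4.
Step 2 — from the minimal polynomial, the factor (x − 4)^2 tells us the largest block for λ = 4 has size 2.
Step 3 — with total size 4, 3 blocks, and largest block 2, the block sizes (in nonincreasing order) are [2, 1, 1].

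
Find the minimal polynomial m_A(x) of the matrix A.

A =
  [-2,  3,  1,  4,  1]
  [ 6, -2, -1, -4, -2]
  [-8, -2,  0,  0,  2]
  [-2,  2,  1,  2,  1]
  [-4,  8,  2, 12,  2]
x^3

The characteristic polynomial is χ_A(x) = x^5, so the eigenvalues are known. The minimal polynomial is
  m_A(x) = Π_λ (x − λ)^{k_λ}
where k_λ is the size of the *largest* Jordan block for λ (equivalently, the smallest k with (A − λI)^k v = 0 for every generalised eigenvector v of λ).

  λ = 0: largest Jordan block has size 3, contributing (x − 0)^3

So m_A(x) = x^3 = x^3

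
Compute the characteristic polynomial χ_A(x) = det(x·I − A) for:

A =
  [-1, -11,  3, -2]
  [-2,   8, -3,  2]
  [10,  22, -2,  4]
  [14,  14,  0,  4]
x^4 - 9*x^3 + 12*x^2 + 80*x - 192

Expanding det(x·I − A) (e.g. by cofactor expansion or by noting that A is similar to its Jordan form J, which has the same characteristic polynomial as A) gives
  χ_A(x) = x^4 - 9*x^3 + 12*x^2 + 80*x - 192
which factors as (x - 4)^3*(x + 3). The eigenvalues (with algebraic multiplicities) are λ = -3 with multiplicity 1, λ = 4 with multiplicity 3.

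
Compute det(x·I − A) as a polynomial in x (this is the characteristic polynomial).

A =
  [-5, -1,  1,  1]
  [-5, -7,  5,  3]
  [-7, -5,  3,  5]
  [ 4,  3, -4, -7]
x^4 + 16*x^3 + 96*x^2 + 256*x + 256

Expanding det(x·I − A) (e.g. by cofactor expansion or by noting that A is similar to its Jordan form J, which has the same characteristic polynomial as A) gives
  χ_A(x) = x^4 + 16*x^3 + 96*x^2 + 256*x + 256
which factors as (x + 4)^4. The eigenvalues (with algebraic multiplicities) are λ = -4 with multiplicity 4.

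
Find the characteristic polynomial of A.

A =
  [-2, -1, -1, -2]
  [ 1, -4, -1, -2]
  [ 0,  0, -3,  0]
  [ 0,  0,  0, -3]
x^4 + 12*x^3 + 54*x^2 + 108*x + 81

Expanding det(x·I − A) (e.g. by cofactor expansion or by noting that A is similar to its Jordan form J, which has the same characteristic polynomial as A) gives
  χ_A(x) = x^4 + 12*x^3 + 54*x^2 + 108*x + 81
which factors as (x + 3)^4. The eigenvalues (with algebraic multiplicities) are λ = -3 with multiplicity 4.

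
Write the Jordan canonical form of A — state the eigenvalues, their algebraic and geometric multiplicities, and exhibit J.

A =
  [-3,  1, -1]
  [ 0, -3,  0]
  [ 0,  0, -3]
J_2(-3) ⊕ J_1(-3)

The characteristic polynomial is
  det(x·I − A) = x^3 + 9*x^2 + 27*x + 27 = (x + 3)^3

Eigenvalues and multiplicities (the geometric multiplicity of λ is n − rank(A − λI), which equals the number of Jordan blocks for λ):
  λ = -3: algebraic multiplicity = 3, geometric multiplicity = 2

Determining the block sizes for each eigenvalue:
  λ = -3: 2 blocks summing to 3 forces exactly one block of size 2 and the rest size 1 → block sizes [2, 1]

Assembling the blocks gives a Jordan form
J =
  [-3,  1,  0]
  [ 0, -3,  0]
  [ 0,  0, -3]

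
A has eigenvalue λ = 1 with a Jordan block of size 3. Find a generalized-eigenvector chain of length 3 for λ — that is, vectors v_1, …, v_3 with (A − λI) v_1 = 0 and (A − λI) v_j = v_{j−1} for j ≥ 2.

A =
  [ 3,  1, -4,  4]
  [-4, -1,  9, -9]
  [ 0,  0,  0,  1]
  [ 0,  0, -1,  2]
A Jordan chain for λ = 1 of length 3:
v_1 = (1, -2, 0, 0)ᵀ
v_2 = (-4, 9, -1, -1)ᵀ
v_3 = (0, 0, 1, 0)ᵀ

Let N = A − (1)·I. We want v_3 with N^3 v_3 = 0 but N^2 v_3 ≠ 0; then v_{j-1} := N · v_j for j = 3, …, 2.

Pick v_3 = (0, 0, 1, 0)ᵀ.
Then v_2 = N · v_3 = (-4, 9, -1, -1)ᵀ.
Then v_1 = N · v_2 = (1, -2, 0, 0)ᵀ.

Sanity check: (A − (1)·I) v_1 = (0, 0, 0, 0)ᵀ = 0. ✓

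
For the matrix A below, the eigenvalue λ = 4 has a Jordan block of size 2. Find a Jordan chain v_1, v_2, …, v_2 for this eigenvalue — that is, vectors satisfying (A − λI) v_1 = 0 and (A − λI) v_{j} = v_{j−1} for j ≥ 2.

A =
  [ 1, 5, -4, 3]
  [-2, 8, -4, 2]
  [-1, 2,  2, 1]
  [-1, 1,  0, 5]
A Jordan chain for λ = 4 of length 2:
v_1 = (-3, -2, -1, -1)ᵀ
v_2 = (1, 0, 0, 0)ᵀ

Let N = A − (4)·I. We want v_2 with N^2 v_2 = 0 but N^1 v_2 ≠ 0; then v_{j-1} := N · v_j for j = 2, …, 2.

Pick v_2 = (1, 0, 0, 0)ᵀ.
Then v_1 = N · v_2 = (-3, -2, -1, -1)ᵀ.

Sanity check: (A − (4)·I) v_1 = (0, 0, 0, 0)ᵀ = 0. ✓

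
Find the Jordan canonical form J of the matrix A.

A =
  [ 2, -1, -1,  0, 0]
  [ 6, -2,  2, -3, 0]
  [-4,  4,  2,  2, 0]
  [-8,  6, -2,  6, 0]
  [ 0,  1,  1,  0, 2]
J_3(2) ⊕ J_1(2) ⊕ J_1(2)

The characteristic polynomial is
  det(x·I − A) = x^5 - 10*x^4 + 40*x^3 - 80*x^2 + 80*x - 32 = (x - 2)^5

Eigenvalues and multiplicities (the geometric multiplicity of λ is n − rank(A − λI), which equals the number of Jordan blocks for λ):
  λ = 2: algebraic multiplicity = 5, geometric multiplicity = 3

Determining the block sizes for each eigenvalue:
  λ = 2: with am = 5 and gm = 3, the partition is not yet determined (e.g. several partitions of 5 into 3 parts exist). Let N = A − (2)·I. Computing rank(N^1) = 2, rank(N^2) = 1, rank(N^3) = 0; the number of blocks of size ≥ j is rank(N^{j−1}) − rank(N^j), giving [3, 1, 1]. So we have 1 block(s) of size 3, 2 block(s) of size 1 → block sizes [3, 1, 1]

Assembling the blocks gives a Jordan form
J =
  [2, 1, 0, 0, 0]
  [0, 2, 1, 0, 0]
  [0, 0, 2, 0, 0]
  [0, 0, 0, 2, 0]
  [0, 0, 0, 0, 2]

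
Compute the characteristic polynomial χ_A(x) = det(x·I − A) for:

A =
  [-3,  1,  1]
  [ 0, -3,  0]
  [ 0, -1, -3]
x^3 + 9*x^2 + 27*x + 27

Expanding det(x·I − A) (e.g. by cofactor expansion or by noting that A is similar to its Jordan form J, which has the same characteristic polynomial as A) gives
  χ_A(x) = x^3 + 9*x^2 + 27*x + 27
which factors as (x + 3)^3. The eigenvalues (with algebraic multiplicities) are λ = -3 with multiplicity 3.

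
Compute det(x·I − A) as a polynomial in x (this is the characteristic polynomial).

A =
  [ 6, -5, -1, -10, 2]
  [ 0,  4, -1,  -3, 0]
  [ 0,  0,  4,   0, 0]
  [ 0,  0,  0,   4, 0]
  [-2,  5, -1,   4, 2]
x^5 - 20*x^4 + 160*x^3 - 640*x^2 + 1280*x - 1024

Expanding det(x·I − A) (e.g. by cofactor expansion or by noting that A is similar to its Jordan form J, which has the same characteristic polynomial as A) gives
  χ_A(x) = x^5 - 20*x^4 + 160*x^3 - 640*x^2 + 1280*x - 1024
which factors as (x - 4)^5. The eigenvalues (with algebraic multiplicities) are λ = 4 with multiplicity 5.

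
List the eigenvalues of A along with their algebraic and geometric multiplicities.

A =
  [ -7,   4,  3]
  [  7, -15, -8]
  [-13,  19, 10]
λ = -4: alg = 3, geom = 1

Step 1 — factor the characteristic polynomial to read off the algebraic multiplicities:
  χ_A(x) = (x + 4)^3

Step 2 — compute geometric multiplicities via the rank-nullity identity g(λ) = n − rank(A − λI):
  rank(A − (-4)·I) = 2, so dim ker(A − (-4)·I) = n − 2 = 1

Summary:
  λ = -4: algebraic multiplicity = 3, geometric multiplicity = 1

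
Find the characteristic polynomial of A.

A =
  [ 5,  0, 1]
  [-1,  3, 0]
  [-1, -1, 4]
x^3 - 12*x^2 + 48*x - 64

Expanding det(x·I − A) (e.g. by cofactor expansion or by noting that A is similar to its Jordan form J, which has the same characteristic polynomial as A) gives
  χ_A(x) = x^3 - 12*x^2 + 48*x - 64
which factors as (x - 4)^3. The eigenvalues (with algebraic multiplicities) are λ = 4 with multiplicity 3.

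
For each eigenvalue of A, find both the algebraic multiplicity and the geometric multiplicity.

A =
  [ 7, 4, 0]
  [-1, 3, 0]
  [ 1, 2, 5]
λ = 5: alg = 3, geom = 2

Step 1 — factor the characteristic polynomial to read off the algebraic multiplicities:
  χ_A(x) = (x - 5)^3

Step 2 — compute geometric multiplicities via the rank-nullity identity g(λ) = n − rank(A − λI):
  rank(A − (5)·I) = 1, so dim ker(A − (5)·I) = n − 1 = 2

Summary:
  λ = 5: algebraic multiplicity = 3, geometric multiplicity = 2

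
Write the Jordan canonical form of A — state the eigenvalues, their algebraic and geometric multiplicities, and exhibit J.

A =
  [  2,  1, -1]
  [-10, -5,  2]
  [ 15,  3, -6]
J_2(-3) ⊕ J_1(-3)

The characteristic polynomial is
  det(x·I − A) = x^3 + 9*x^2 + 27*x + 27 = (x + 3)^3

Eigenvalues and multiplicities (the geometric multiplicity of λ is n − rank(A − λI), which equals the number of Jordan blocks for λ):
  λ = -3: algebraic multiplicity = 3, geometric multiplicity = 2

Determining the block sizes for each eigenvalue:
  λ = -3: 2 blocks summing to 3 forces exactly one block of size 2 and the rest size 1 → block sizes [2, 1]

Assembling the blocks gives a Jordan form
J =
  [-3,  1,  0]
  [ 0, -3,  0]
  [ 0,  0, -3]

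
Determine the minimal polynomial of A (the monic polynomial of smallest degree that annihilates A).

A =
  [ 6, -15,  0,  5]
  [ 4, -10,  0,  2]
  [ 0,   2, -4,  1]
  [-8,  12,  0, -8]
x^2 + 8*x + 16

The characteristic polynomial is χ_A(x) = (x + 4)^4, so the eigenvalues are known. The minimal polynomial is
  m_A(x) = Π_λ (x − λ)^{k_λ}
where k_λ is the size of the *largest* Jordan block for λ (equivalently, the smallest k with (A − λI)^k v = 0 for every generalised eigenvector v of λ).

  λ = -4: largest Jordan block has size 2, contributing (x + 4)^2

So m_A(x) = (x + 4)^2 = x^2 + 8*x + 16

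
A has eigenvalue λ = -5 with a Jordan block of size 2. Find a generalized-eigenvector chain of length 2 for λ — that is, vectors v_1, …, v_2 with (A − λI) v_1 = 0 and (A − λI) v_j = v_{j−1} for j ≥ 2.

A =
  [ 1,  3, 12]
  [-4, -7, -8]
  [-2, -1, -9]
A Jordan chain for λ = -5 of length 2:
v_1 = (6, -4, -2)ᵀ
v_2 = (1, 0, 0)ᵀ

Let N = A − (-5)·I. We want v_2 with N^2 v_2 = 0 but N^1 v_2 ≠ 0; then v_{j-1} := N · v_j for j = 2, …, 2.

Pick v_2 = (1, 0, 0)ᵀ.
Then v_1 = N · v_2 = (6, -4, -2)ᵀ.

Sanity check: (A − (-5)·I) v_1 = (0, 0, 0)ᵀ = 0. ✓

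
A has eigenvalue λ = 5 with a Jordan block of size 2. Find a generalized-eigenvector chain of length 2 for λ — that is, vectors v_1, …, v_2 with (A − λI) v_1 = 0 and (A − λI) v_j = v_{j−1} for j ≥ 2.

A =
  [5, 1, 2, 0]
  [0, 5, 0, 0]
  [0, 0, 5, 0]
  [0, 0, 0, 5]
A Jordan chain for λ = 5 of length 2:
v_1 = (1, 0, 0, 0)ᵀ
v_2 = (0, 1, 0, 0)ᵀ

Let N = A − (5)·I. We want v_2 with N^2 v_2 = 0 but N^1 v_2 ≠ 0; then v_{j-1} := N · v_j for j = 2, …, 2.

Pick v_2 = (0, 1, 0, 0)ᵀ.
Then v_1 = N · v_2 = (1, 0, 0, 0)ᵀ.

Sanity check: (A − (5)·I) v_1 = (0, 0, 0, 0)ᵀ = 0. ✓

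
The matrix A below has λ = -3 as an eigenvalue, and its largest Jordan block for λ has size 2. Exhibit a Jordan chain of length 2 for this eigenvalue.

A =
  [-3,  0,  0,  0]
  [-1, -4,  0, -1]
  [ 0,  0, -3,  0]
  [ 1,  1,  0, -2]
A Jordan chain for λ = -3 of length 2:
v_1 = (0, -1, 0, 1)ᵀ
v_2 = (1, 0, 0, 0)ᵀ

Let N = A − (-3)·I. We want v_2 with N^2 v_2 = 0 but N^1 v_2 ≠ 0; then v_{j-1} := N · v_j for j = 2, …, 2.

Pick v_2 = (1, 0, 0, 0)ᵀ.
Then v_1 = N · v_2 = (0, -1, 0, 1)ᵀ.

Sanity check: (A − (-3)·I) v_1 = (0, 0, 0, 0)ᵀ = 0. ✓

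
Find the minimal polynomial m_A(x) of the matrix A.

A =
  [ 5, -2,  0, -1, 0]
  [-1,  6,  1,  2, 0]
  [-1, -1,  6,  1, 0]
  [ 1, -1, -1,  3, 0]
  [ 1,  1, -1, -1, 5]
x^3 - 15*x^2 + 75*x - 125

The characteristic polynomial is χ_A(x) = (x - 5)^5, so the eigenvalues are known. The minimal polynomial is
  m_A(x) = Π_λ (x − λ)^{k_λ}
where k_λ is the size of the *largest* Jordan block for λ (equivalently, the smallest k with (A − λI)^k v = 0 for every generalised eigenvector v of λ).

  λ = 5: largest Jordan block has size 3, contributing (x − 5)^3

So m_A(x) = (x - 5)^3 = x^3 - 15*x^2 + 75*x - 125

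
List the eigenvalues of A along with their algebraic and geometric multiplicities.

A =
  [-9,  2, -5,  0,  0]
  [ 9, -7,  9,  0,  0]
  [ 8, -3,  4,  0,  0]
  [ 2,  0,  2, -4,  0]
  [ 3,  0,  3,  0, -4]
λ = -4: alg = 5, geom = 3

Step 1 — factor the characteristic polynomial to read off the algebraic multiplicities:
  χ_A(x) = (x + 4)^5

Step 2 — compute geometric multiplicities via the rank-nullity identity g(λ) = n − rank(A − λI):
  rank(A − (-4)·I) = 2, so dim ker(A − (-4)·I) = n − 2 = 3

Summary:
  λ = -4: algebraic multiplicity = 5, geometric multiplicity = 3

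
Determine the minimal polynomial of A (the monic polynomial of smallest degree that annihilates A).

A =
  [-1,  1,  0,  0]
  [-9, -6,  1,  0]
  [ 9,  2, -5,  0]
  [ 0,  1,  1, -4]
x^3 + 12*x^2 + 48*x + 64

The characteristic polynomial is χ_A(x) = (x + 4)^4, so the eigenvalues are known. The minimal polynomial is
  m_A(x) = Π_λ (x − λ)^{k_λ}
where k_λ is the size of the *largest* Jordan block for λ (equivalently, the smallest k with (A − λI)^k v = 0 for every generalised eigenvector v of λ).

  λ = -4: largest Jordan block has size 3, contributing (x + 4)^3

So m_A(x) = (x + 4)^3 = x^3 + 12*x^2 + 48*x + 64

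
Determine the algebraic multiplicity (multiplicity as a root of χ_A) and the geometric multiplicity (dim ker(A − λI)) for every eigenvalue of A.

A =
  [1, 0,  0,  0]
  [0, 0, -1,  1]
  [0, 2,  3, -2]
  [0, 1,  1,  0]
λ = 1: alg = 4, geom = 3

Step 1 — factor the characteristic polynomial to read off the algebraic multiplicities:
  χ_A(x) = (x - 1)^4

Step 2 — compute geometric multiplicities via the rank-nullity identity g(λ) = n − rank(A − λI):
  rank(A − (1)·I) = 1, so dim ker(A − (1)·I) = n − 1 = 3

Summary:
  λ = 1: algebraic multiplicity = 4, geometric multiplicity = 3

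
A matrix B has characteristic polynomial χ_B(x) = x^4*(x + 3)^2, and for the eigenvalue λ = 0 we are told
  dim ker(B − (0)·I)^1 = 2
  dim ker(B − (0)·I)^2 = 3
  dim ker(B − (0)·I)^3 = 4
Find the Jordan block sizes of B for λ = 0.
Block sizes for λ = 0: [3, 1]

From the dimensions of kernels of powers, the number of Jordan blocks of size at least j is d_j − d_{j−1} where d_j = dim ker(N^j) (with d_0 = 0). Computing the differences gives [2, 1, 1].
The number of blocks of size exactly k is (#blocks of size ≥ k) − (#blocks of size ≥ k + 1), so the partition is: 1 block(s) of size 1, 1 block(s) of size 3.
In nonincreasing order the block sizes are [3, 1].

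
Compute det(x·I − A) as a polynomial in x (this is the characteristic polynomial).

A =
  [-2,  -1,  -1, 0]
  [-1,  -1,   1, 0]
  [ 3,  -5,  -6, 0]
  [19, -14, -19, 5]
x^4 + 4*x^3 - 18*x^2 - 108*x - 135

Expanding det(x·I − A) (e.g. by cofactor expansion or by noting that A is similar to its Jordan form J, which has the same characteristic polynomial as A) gives
  χ_A(x) = x^4 + 4*x^3 - 18*x^2 - 108*x - 135
which factors as (x - 5)*(x + 3)^3. The eigenvalues (with algebraic multiplicities) are λ = -3 with multiplicity 3, λ = 5 with multiplicity 1.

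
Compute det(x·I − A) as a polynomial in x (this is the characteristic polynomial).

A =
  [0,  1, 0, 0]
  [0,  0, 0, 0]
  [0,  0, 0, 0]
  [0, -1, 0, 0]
x^4

Expanding det(x·I − A) (e.g. by cofactor expansion or by noting that A is similar to its Jordan form J, which has the same characteristic polynomial as A) gives
  χ_A(x) = x^4
which factors as x^4. The eigenvalues (with algebraic multiplicities) are λ = 0 with multiplicity 4.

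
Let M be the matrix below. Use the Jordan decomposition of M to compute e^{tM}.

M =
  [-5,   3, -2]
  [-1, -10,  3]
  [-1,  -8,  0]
e^{tM} =
  [-t^2*exp(-5*t)/2 + exp(-5*t), t^2*exp(-5*t)/2 + 3*t*exp(-5*t), -t^2*exp(-5*t)/2 - 2*t*exp(-5*t)]
  [t^2*exp(-5*t) - t*exp(-5*t), -t^2*exp(-5*t) - 5*t*exp(-5*t) + exp(-5*t), t^2*exp(-5*t) + 3*t*exp(-5*t)]
  [3*t^2*exp(-5*t)/2 - t*exp(-5*t), -3*t^2*exp(-5*t)/2 - 8*t*exp(-5*t), 3*t^2*exp(-5*t)/2 + 5*t*exp(-5*t) + exp(-5*t)]

Strategy: write M = P · J · P⁻¹ where J is a Jordan canonical form, so e^{tM} = P · e^{tJ} · P⁻¹, and e^{tJ} can be computed block-by-block.

M has Jordan form
J =
  [-5,  1,  0]
  [ 0, -5,  1]
  [ 0,  0, -5]
(up to reordering of blocks).

Per-block formulas:
  For a 3×3 Jordan block J_3(-5): exp(t · J_3(-5)) = e^(-5t)·(I + t·N + (t^2/2)·N^2), where N is the 3×3 nilpotent shift.

After assembling e^{tJ} and conjugating by P, we get:

e^{tM} =
  [-t^2*exp(-5*t)/2 + exp(-5*t), t^2*exp(-5*t)/2 + 3*t*exp(-5*t), -t^2*exp(-5*t)/2 - 2*t*exp(-5*t)]
  [t^2*exp(-5*t) - t*exp(-5*t), -t^2*exp(-5*t) - 5*t*exp(-5*t) + exp(-5*t), t^2*exp(-5*t) + 3*t*exp(-5*t)]
  [3*t^2*exp(-5*t)/2 - t*exp(-5*t), -3*t^2*exp(-5*t)/2 - 8*t*exp(-5*t), 3*t^2*exp(-5*t)/2 + 5*t*exp(-5*t) + exp(-5*t)]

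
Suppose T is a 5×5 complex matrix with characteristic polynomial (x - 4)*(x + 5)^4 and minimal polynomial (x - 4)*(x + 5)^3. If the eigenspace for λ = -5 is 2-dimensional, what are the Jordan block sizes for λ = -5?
Block sizes for λ = -5: [3, 1]

Step 1 — from the characteristic polynomial, algebraic multiplicity of λ = -5 is 4. From dim ker(T − (-5)·I) = 2, there are exactly 2 Jordan blocks for λ = -5.
Step 2 — from the minimal polynomial, the factor (x + 5)^3 tells us the largest block for λ = -5 has size 3.
Step 3 — with total size 4, 2 blocks, and largest block 3, the block sizes (in nonincreasing order) are [3, 1].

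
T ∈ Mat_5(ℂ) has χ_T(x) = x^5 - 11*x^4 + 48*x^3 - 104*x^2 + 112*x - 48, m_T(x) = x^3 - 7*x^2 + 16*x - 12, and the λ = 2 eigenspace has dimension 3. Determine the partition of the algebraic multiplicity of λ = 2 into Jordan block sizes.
Block sizes for λ = 2: [2, 1, 1]

Step 1 — from the characteristic polynomial, algebraic multiplicity of λ = 2 is 4. From dim ker(T − (2)·I) = 3, there are exactly 3 Jordan blocks for λ = 2.
Step 2 — from the minimal polynomial, the factor (x − 2)^2 tells us the largest block for λ = 2 has size 2.
Step 3 — with total size 4, 3 blocks, and largest block 2, the block sizes (in nonincreasing order) are [2, 1, 1].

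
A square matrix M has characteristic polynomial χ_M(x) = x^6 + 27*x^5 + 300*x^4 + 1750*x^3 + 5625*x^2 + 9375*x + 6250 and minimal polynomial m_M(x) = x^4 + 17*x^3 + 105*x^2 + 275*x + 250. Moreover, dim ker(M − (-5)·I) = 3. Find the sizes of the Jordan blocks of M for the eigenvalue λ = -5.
Block sizes for λ = -5: [3, 1, 1]

Step 1 — from the characteristic polynomial, algebraic multiplicity of λ = -5 is 5. From dim ker(M − (-5)·I) = 3, there are exactly 3 Jordan blocks for λ = -5.
Step 2 — from the minimal polynomial, the factor (x + 5)^3 tells us the largest block for λ = -5 has size 3.
Step 3 — with total size 5, 3 blocks, and largest block 3, the block sizes (in nonincreasing order) are [3, 1, 1].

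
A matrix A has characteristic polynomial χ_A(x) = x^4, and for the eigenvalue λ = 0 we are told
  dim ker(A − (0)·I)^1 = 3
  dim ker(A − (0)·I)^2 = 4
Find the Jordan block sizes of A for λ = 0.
Block sizes for λ = 0: [2, 1, 1]

From the dimensions of kernels of powers, the number of Jordan blocks of size at least j is d_j − d_{j−1} where d_j = dim ker(N^j) (with d_0 = 0). Computing the differences gives [3, 1].
The number of blocks of size exactly k is (#blocks of size ≥ k) − (#blocks of size ≥ k + 1), so the partition is: 2 block(s) of size 1, 1 block(s) of size 2.
In nonincreasing order the block sizes are [2, 1, 1].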